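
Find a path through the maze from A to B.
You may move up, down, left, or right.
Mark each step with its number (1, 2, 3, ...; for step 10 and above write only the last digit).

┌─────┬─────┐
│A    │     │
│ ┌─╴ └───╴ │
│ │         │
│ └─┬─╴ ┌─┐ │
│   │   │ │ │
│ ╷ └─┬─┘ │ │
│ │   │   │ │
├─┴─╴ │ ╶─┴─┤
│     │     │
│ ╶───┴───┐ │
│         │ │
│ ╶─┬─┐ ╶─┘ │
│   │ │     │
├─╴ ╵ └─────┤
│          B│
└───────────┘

Finding the shortest path through the maze:
Path length: 16 steps
Directions: down → down → right → down → right → down → left → left → down → down → right → down → right → right → right → right

Solution:

┌─────┬─────┐
│A    │     │
│ ┌─╴ └───╴ │
│1│         │
│ └─┬─╴ ┌─┐ │
│2 3│   │ │ │
│ ╷ └─┬─┘ │ │
│ │4 5│   │ │
├─┴─╴ │ ╶─┴─┤
│8 7 6│     │
│ ╶───┴───┐ │
│9        │ │
│ ╶─┬─┐ ╶─┘ │
│0 1│ │     │
├─╴ ╵ └─────┤
│  2 3 4 5 B│
└───────────┘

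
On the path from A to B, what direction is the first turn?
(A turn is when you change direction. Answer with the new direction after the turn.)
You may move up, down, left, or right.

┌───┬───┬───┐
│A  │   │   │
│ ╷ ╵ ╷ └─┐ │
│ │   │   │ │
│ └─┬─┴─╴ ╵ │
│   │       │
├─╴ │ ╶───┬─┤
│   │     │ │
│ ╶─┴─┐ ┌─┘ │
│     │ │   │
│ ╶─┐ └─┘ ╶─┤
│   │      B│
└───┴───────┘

Directions: down, down, right, down, left, down, right, right, down, right, right, right
First turn direction: right

Solution:

┌───┬───┬───┐
│A  │   │   │
│ ╷ ╵ ╷ └─┐ │
│↓│   │   │ │
│ └─┬─┴─╴ ╵ │
│↳ ↓│       │
├─╴ │ ╶───┬─┤
│↓ ↲│     │ │
│ ╶─┴─┐ ┌─┘ │
│↳ → ↓│ │   │
│ ╶─┐ └─┘ ╶─┤
│   │↳ → → B│
└───┴───────┘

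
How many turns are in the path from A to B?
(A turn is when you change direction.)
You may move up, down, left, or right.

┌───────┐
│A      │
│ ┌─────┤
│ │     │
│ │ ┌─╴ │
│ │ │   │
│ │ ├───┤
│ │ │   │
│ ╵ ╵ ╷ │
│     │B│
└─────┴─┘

Directions: down, down, down, down, right, right, up, right, down
Number of turns: 4

Solution:

┌───────┐
│A      │
│ ┌─────┤
│↓│     │
│ │ ┌─╴ │
│↓│ │   │
│ │ ├───┤
│↓│ │↱ ↓│
│ ╵ ╵ ╷ │
│↳ → ↑│B│
└─────┴─┘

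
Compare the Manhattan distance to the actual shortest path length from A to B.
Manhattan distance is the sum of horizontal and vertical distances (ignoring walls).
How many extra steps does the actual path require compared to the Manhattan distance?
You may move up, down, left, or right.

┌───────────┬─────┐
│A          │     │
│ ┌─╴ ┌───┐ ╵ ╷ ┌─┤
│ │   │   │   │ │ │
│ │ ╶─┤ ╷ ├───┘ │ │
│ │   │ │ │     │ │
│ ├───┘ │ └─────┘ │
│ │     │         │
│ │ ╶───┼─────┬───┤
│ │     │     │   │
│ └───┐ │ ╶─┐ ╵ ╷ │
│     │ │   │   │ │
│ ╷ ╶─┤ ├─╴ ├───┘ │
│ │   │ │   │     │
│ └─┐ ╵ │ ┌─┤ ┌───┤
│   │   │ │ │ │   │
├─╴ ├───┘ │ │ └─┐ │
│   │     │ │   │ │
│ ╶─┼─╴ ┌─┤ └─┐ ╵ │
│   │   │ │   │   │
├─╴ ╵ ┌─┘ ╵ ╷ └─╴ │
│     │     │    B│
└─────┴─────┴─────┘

Manhattan distance: |10 - 0| + |8 - 0| = 18
Actual path length: 40
Extra steps: 40 - 18 = 22

Solution:

┌───────────┬─────┐
│A          │     │
│ ┌─╴ ┌───┐ ╵ ╷ ┌─┤
│↓│   │   │   │ │ │
│ │ ╶─┤ ╷ ├───┘ │ │
│↓│   │ │ │     │ │
│ ├───┘ │ └─────┘ │
│↓│     │         │
│ │ ╶───┼─────┬───┤
│↓│     │↱ → ↓│↱ ↓│
│ └───┐ │ ╶─┐ ╵ ╷ │
│↓    │ │↑ ↰│↳ ↑│↓│
│ ╷ ╶─┤ ├─╴ ├───┘ │
│↓│   │ │↱ ↑│↓ ← ↲│
│ └─┐ ╵ │ ┌─┤ ┌───┤
│↳ ↓│   │↑│ │↓│   │
├─╴ ├───┘ │ │ └─┐ │
│↓ ↲│  ↱ ↑│ │↳ ↓│ │
│ ╶─┼─╴ ┌─┤ └─┐ ╵ │
│↳ ↓│↱ ↑│ │   │↳ ↓│
├─╴ ╵ ┌─┘ ╵ ╷ └─╴ │
│  ↳ ↑│     │    B│
└─────┴─────┴─────┘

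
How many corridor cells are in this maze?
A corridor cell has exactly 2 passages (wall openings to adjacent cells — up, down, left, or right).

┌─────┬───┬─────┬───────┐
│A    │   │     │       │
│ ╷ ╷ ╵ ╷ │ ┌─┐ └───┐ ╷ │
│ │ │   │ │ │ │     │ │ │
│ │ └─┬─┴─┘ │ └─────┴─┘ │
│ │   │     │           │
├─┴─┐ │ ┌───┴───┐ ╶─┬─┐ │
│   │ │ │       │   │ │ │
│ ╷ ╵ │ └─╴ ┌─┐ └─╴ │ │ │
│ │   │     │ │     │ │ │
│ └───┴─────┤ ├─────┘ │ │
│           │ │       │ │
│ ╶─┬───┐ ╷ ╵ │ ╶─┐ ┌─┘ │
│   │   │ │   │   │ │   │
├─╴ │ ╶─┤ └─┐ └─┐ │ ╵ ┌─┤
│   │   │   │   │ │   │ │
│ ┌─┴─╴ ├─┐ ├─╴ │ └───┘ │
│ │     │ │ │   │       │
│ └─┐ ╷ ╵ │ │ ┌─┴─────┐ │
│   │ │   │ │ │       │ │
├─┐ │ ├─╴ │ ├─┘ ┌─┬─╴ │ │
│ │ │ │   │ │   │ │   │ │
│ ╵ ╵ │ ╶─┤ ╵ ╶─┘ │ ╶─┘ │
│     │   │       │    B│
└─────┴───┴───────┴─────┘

Counting cells with exactly 2 passages:
Total corridor cells: 112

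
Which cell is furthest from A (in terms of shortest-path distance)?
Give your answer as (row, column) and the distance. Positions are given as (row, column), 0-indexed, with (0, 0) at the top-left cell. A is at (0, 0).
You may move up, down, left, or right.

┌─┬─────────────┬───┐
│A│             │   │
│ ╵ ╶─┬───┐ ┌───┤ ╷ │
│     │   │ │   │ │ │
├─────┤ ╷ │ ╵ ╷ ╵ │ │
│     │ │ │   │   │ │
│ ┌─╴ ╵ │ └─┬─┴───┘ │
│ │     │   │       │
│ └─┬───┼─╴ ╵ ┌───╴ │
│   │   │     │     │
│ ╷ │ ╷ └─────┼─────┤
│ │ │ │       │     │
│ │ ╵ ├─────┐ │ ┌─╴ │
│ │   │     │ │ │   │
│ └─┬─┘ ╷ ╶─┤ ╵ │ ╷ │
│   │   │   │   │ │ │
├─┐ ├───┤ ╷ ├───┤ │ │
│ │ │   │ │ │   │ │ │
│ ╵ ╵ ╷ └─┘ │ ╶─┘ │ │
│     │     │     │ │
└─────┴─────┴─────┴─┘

Computing BFS distances from A to all cells:
Furthest cell: (8, 7)
Distance: 65 steps

Path from A to the furthest cell:

┌─┬─────────────┬───┐
│A│↱ → → → ↓    │↱ ↓│
│ ╵ ╶─┬───┐ ┌───┤ ╷ │
│↳ ↑  │↓ ↰│↓│↱ ↓│↑│↓│
├─────┤ ╷ │ ╵ ╷ ╵ │ │
│↓ ← ↰│↓│↑│↳ ↑│↳ ↑│↓│
│ ┌─╴ ╵ │ └─┬─┴───┘ │
│↓│  ↑ ↲│↑ ↰│↓ ← ← ↲│
│ └─┬───┼─╴ ╵ ┌───╴ │
│↳ ↓│↱ ↓│  ↑ ↲│     │
│ ╷ │ ╷ └─────┼─────┤
│ │↓│↑│↳ → → ↓│↱ → ↓│
│ │ ╵ ├─────┐ │ ┌─╴ │
│ │↳ ↑│     │↓│↑│↓ ↲│
│ └─┬─┘ ╷ ╶─┤ ╵ │ ╷ │
│   │   │   │↳ ↑│↓│ │
├─┐ ├───┤ ╷ ├───┤ │ │
│ │ │   │ │ │↱ B│↓│ │
│ ╵ ╵ ╷ └─┘ │ ╶─┘ │ │
│     │     │↑ ← ↲│ │
└─────┴─────┴─────┴─┘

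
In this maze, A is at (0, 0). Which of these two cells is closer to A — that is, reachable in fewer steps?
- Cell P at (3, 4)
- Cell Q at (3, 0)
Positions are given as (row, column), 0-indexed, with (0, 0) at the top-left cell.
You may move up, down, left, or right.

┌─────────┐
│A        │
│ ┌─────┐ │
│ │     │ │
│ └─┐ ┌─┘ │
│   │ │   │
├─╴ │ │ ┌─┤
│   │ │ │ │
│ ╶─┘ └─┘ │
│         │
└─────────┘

Shortest path A → P at (3, 4): 11 steps
Shortest path A → Q at (3, 0): 5 steps

Q is closer (5 steps vs 11 steps).

Path to P:

┌─────────┐
│A        │
│ ┌─────┐ │
│↓│     │ │
│ └─┐ ┌─┘ │
│↳ ↓│ │   │
├─╴ │ │ ┌─┤
│↓ ↲│ │ │P│
│ ╶─┘ └─┘ │
│↳ → → → ↑│
└─────────┘

Path to Q:

┌─────────┐
│A        │
│ ┌─────┐ │
│↓│     │ │
│ └─┐ ┌─┘ │
│↳ ↓│ │   │
├─╴ │ │ ┌─┤
│Q ↲│ │ │ │
│ ╶─┘ └─┘ │
│         │
└─────────┘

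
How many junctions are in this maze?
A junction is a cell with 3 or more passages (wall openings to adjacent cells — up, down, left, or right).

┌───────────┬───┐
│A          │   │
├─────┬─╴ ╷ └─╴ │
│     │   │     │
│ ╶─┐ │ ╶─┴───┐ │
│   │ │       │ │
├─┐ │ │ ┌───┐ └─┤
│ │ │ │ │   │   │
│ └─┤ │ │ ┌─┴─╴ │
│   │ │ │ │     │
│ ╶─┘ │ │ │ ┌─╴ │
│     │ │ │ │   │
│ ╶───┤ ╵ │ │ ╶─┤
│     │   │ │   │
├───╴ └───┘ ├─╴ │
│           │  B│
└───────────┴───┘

Checking each cell for number of passages:

Junctions found (3+ passages):
  (0, 4): 3 passages
  (1, 7): 3 passages
  (2, 3): 3 passages
  (4, 0): 3 passages
  (4, 7): 3 passages
  (5, 0): 3 passages
  (7, 2): 3 passages
Total junctions: 7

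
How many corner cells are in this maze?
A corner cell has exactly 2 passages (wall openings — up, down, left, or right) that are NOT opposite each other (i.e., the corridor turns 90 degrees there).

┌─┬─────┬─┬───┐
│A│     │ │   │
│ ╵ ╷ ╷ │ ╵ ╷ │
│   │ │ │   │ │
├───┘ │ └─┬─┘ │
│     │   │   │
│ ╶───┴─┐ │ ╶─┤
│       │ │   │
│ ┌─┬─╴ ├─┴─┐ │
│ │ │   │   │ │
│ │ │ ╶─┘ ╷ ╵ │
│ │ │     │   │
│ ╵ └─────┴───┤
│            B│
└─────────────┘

Counting corner cells (2 non-opposite passages):
Total corners: 26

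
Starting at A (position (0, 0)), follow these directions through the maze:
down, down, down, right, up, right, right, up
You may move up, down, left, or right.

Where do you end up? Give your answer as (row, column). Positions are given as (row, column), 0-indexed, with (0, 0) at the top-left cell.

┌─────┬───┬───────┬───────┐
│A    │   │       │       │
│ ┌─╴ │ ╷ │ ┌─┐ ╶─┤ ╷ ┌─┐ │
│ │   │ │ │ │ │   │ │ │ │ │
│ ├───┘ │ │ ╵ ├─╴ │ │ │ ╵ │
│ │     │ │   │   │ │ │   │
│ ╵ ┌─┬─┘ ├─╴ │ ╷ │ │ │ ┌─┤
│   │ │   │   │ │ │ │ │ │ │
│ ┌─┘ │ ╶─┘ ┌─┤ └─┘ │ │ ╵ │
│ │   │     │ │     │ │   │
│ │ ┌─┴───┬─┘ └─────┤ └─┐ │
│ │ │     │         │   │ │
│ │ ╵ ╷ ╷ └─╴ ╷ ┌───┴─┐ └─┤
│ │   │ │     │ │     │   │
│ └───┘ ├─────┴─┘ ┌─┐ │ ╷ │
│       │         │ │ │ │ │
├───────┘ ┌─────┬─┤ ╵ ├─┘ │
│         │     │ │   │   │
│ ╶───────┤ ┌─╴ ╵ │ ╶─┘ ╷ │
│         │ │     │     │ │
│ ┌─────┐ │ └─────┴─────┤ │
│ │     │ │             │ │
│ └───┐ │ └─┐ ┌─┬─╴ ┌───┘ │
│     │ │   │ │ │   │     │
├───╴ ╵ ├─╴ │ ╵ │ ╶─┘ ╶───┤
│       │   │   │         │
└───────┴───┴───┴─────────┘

Following directions step by step:
Start: (0, 0)
  down: (0, 0) → (1, 0)
  down: (1, 0) → (2, 0)
  down: (2, 0) → (3, 0)
  right: (3, 0) → (3, 1)
  up: (3, 1) → (2, 1)
  right: (2, 1) → (2, 2)
  right: (2, 2) → (2, 3)
  up: (2, 3) → (1, 3)
Final position: (1, 3)

Path taken:

┌─────┬───┬───────┬───────┐
│A    │   │       │       │
│ ┌─╴ │ ╷ │ ┌─┐ ╶─┤ ╷ ┌─┐ │
│↓│   │B│ │ │ │   │ │ │ │ │
│ ├───┘ │ │ ╵ ├─╴ │ │ │ ╵ │
│↓│↱ → ↑│ │   │   │ │ │   │
│ ╵ ┌─┬─┘ ├─╴ │ ╷ │ │ │ ┌─┤
│↳ ↑│ │   │   │ │ │ │ │ │ │
│ ┌─┘ │ ╶─┘ ┌─┤ └─┘ │ │ ╵ │
│ │   │     │ │     │ │   │
│ │ ┌─┴───┬─┘ └─────┤ └─┐ │
│ │ │     │         │   │ │
│ │ ╵ ╷ ╷ └─╴ ╷ ┌───┴─┐ └─┤
│ │   │ │     │ │     │   │
│ └───┘ ├─────┴─┘ ┌─┐ │ ╷ │
│       │         │ │ │ │ │
├───────┘ ┌─────┬─┤ ╵ ├─┘ │
│         │     │ │   │   │
│ ╶───────┤ ┌─╴ ╵ │ ╶─┘ ╷ │
│         │ │     │     │ │
│ ┌─────┐ │ └─────┴─────┤ │
│ │     │ │             │ │
│ └───┐ │ └─┐ ┌─┬─╴ ┌───┘ │
│     │ │   │ │ │   │     │
├───╴ ╵ ├─╴ │ ╵ │ ╶─┘ ╶───┤
│       │   │   │         │
└───────┴───┴───┴─────────┘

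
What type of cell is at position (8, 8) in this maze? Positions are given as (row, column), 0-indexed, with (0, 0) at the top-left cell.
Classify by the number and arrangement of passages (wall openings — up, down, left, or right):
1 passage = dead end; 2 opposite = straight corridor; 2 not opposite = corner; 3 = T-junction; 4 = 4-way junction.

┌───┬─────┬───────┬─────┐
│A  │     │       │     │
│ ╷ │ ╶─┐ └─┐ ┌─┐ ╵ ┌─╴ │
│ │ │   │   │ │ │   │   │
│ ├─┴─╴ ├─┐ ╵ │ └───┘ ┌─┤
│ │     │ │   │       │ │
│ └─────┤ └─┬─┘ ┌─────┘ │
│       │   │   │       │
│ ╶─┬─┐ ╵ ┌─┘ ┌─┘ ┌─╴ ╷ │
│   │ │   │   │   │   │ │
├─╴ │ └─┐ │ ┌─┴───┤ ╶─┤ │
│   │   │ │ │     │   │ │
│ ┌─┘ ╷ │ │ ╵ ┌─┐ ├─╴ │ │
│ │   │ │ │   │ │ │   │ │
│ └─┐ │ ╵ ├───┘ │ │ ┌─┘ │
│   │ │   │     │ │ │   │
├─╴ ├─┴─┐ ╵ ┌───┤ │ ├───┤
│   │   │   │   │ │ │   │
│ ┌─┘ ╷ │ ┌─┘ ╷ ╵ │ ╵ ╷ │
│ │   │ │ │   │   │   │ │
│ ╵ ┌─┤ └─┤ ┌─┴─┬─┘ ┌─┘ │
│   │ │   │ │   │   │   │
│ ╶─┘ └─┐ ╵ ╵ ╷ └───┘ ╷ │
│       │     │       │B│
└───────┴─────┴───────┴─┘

Checking cell at (8, 8):
Number of passages: 2
Cell type: straight corridor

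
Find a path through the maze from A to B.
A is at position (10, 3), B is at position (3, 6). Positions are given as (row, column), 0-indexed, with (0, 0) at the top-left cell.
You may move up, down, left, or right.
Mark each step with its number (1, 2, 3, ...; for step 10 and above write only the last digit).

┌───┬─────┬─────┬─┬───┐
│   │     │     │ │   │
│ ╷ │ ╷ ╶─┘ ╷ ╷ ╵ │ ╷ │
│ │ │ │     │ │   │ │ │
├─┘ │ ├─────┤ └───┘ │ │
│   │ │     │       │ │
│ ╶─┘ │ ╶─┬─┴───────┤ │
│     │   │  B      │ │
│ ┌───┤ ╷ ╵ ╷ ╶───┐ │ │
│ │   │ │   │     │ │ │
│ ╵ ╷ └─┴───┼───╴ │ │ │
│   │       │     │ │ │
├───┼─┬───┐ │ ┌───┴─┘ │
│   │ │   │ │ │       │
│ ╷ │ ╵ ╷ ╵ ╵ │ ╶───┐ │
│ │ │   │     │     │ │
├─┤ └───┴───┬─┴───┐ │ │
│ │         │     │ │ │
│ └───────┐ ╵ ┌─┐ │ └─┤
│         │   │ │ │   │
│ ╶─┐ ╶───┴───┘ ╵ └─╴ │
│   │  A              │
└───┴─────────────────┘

Finding the shortest path from (10, 3) to (3, 6):
Path length: 62 steps
Directions: right → right → right → right → right → right → right → up → left → up → up → left → left → up → right → right → right → up → up → up → up → up → up → left → down → down → left → left → left → up → up → left → down → left → left → up → left → down → down → down → left → left → down → down → right → up → right → down → right → right → right → down → down → right → up → up → right → right → up → left → left → up

Solution:

┌───┬─────┬─────┬─┬───┐
│   │7 6  │2 1  │ │4 3│
│ ╷ │ ╷ ╶─┘ ╷ ╷ ╵ │ ╷ │
│ │ │8│5 4 3│0│   │5│2│
├─┘ │ ├─────┤ └───┘ │ │
│   │9│     │9 8 7 6│1│
│ ╶─┘ │ ╶─┬─┴───────┤ │
│2 1 0│   │  B      │0│
│ ┌───┤ ╷ ╵ ╷ ╶───┐ │ │
│3│6 7│ │   │1 0 9│ │9│
│ ╵ ╷ └─┴───┼───╴ │ │ │
│4 5│8 9 0 1│6 7 8│ │8│
├───┼─┬───┐ │ ┌───┴─┘ │
│   │ │   │2│5│4 5 6 7│
│ ╷ │ ╵ ╷ ╵ ╵ │ ╶───┐ │
│ │ │   │  3 4│3 2 1│ │
├─┤ └───┴───┬─┴───┐ │ │
│ │         │     │0│ │
│ └───────┐ ╵ ┌─┐ │ └─┤
│         │   │ │ │9 8│
│ ╶─┐ ╶───┴───┘ ╵ └─╴ │
│   │  A 1 2 3 4 5 6 7│
└───┴─────────────────┘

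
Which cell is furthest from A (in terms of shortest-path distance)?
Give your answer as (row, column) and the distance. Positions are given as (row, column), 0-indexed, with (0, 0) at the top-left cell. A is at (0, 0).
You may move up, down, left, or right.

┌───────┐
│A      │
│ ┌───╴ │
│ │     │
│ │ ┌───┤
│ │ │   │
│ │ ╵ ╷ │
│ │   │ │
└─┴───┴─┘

Computing BFS distances from A to all cells:
Furthest cell: (3, 3)
Distance: 12 steps

Path from A to the furthest cell:

┌───────┐
│A → → ↓│
│ ┌───╴ │
│ │↓ ← ↲│
│ │ ┌───┤
│ │↓│↱ ↓│
│ │ ╵ ╷ │
│ │↳ ↑│B│
└─┴───┴─┘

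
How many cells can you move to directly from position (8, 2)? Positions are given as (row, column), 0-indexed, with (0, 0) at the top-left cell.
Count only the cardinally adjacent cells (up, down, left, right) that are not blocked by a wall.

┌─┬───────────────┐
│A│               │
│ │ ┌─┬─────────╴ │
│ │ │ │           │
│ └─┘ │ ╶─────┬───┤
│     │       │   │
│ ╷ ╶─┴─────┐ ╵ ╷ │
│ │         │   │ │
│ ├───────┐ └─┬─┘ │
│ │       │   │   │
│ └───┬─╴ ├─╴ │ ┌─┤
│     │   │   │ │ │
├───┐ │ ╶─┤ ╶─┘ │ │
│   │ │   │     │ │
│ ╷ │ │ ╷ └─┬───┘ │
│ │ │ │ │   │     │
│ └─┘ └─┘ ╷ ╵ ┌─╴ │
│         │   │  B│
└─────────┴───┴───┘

Checking passable neighbors of (8, 2):
Neighbors: (7, 2), (8, 1), (8, 3)
Count: 3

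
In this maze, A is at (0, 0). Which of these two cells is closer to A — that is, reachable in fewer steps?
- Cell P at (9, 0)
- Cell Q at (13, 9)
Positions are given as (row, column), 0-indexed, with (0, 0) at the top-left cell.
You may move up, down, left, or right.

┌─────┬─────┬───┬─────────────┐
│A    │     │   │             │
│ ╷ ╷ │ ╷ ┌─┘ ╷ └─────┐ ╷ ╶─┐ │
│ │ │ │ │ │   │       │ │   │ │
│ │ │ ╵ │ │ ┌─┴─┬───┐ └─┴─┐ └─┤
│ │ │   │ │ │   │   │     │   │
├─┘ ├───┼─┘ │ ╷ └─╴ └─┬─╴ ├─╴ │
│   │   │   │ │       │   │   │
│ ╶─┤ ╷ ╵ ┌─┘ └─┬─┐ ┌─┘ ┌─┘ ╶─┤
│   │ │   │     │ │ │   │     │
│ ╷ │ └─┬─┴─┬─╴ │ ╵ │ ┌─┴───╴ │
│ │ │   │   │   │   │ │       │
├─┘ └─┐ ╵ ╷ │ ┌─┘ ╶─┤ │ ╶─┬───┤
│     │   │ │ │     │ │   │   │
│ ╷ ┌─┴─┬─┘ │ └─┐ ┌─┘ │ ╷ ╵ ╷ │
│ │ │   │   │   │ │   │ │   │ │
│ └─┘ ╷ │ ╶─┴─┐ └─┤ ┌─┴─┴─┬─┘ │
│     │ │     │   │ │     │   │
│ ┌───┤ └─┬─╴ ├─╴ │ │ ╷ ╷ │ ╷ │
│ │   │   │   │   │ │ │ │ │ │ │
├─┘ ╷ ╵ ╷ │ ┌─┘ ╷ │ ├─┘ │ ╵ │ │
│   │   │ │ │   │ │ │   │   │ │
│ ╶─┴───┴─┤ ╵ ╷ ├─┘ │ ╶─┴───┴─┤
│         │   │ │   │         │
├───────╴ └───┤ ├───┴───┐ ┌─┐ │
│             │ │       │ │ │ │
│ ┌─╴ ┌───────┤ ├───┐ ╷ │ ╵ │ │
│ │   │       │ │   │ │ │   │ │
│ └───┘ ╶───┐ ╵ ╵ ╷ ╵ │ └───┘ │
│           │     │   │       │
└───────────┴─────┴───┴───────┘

Shortest path A → P at (9, 0): 13 steps
Shortest path A → Q at (13, 9): 48 steps

P is closer (13 steps vs 48 steps).

Path to P:

┌─────┬─────┬───┬─────────────┐
│A ↓  │     │   │             │
│ ╷ ╷ │ ╷ ┌─┘ ╷ └─────┐ ╷ ╶─┐ │
│ │↓│ │ │ │   │       │ │   │ │
│ │ │ ╵ │ │ ┌─┴─┬───┐ └─┴─┐ └─┤
│ │↓│   │ │ │   │   │     │   │
├─┘ ├───┼─┘ │ ╷ └─╴ └─┬─╴ ├─╴ │
│↓ ↲│   │   │ │       │   │   │
│ ╶─┤ ╷ ╵ ┌─┘ └─┬─┐ ┌─┘ ┌─┘ ╶─┤
│↳ ↓│ │   │     │ │ │   │     │
│ ╷ │ └─┬─┴─┬─╴ │ ╵ │ ┌─┴───╴ │
│ │↓│   │   │   │   │ │       │
├─┘ └─┐ ╵ ╷ │ ┌─┘ ╶─┤ │ ╶─┬───┤
│↓ ↲  │   │ │ │     │ │   │   │
│ ╷ ┌─┴─┬─┘ │ └─┐ ┌─┘ │ ╷ ╵ ╷ │
│↓│ │   │   │   │ │   │ │   │ │
│ └─┘ ╷ │ ╶─┴─┐ └─┤ ┌─┴─┴─┬─┘ │
│↓    │ │     │   │ │     │   │
│ ┌───┤ └─┬─╴ ├─╴ │ │ ╷ ╷ │ ╷ │
│P│   │   │   │   │ │ │ │ │ │ │
├─┘ ╷ ╵ ╷ │ ┌─┘ ╷ │ ├─┘ │ ╵ │ │
│   │   │ │ │   │ │ │   │   │ │
│ ╶─┴───┴─┤ ╵ ╷ ├─┘ │ ╶─┴───┴─┤
│         │   │ │   │         │
├───────╴ └───┤ ├───┴───┐ ┌─┐ │
│             │ │       │ │ │ │
│ ┌─╴ ┌───────┤ ├───┐ ╷ │ ╵ │ │
│ │   │       │ │   │ │ │   │ │
│ └───┘ ╶───┐ ╵ ╵ ╷ ╵ │ └───┘ │
│           │     │   │       │
└───────────┴─────┴───┴───────┘

Path to Q:

┌─────┬─────┬───┬─────────────┐
│A ↓  │     │   │             │
│ ╷ ╷ │ ╷ ┌─┘ ╷ └─────┐ ╷ ╶─┐ │
│ │↓│ │ │ │   │       │ │   │ │
│ │ │ ╵ │ │ ┌─┴─┬───┐ └─┴─┐ └─┤
│ │↓│   │ │ │   │   │     │   │
├─┘ ├───┼─┘ │ ╷ └─╴ └─┬─╴ ├─╴ │
│↓ ↲│   │   │ │       │   │   │
│ ╶─┤ ╷ ╵ ┌─┘ └─┬─┐ ┌─┘ ┌─┘ ╶─┤
│↳ ↓│ │   │     │ │ │   │     │
│ ╷ │ └─┬─┴─┬─╴ │ ╵ │ ┌─┴───╴ │
│ │↓│   │   │   │   │ │       │
├─┘ └─┐ ╵ ╷ │ ┌─┘ ╶─┤ │ ╶─┬───┤
│↓ ↲  │   │ │ │     │ │   │   │
│ ╷ ┌─┴─┬─┘ │ └─┐ ┌─┘ │ ╷ ╵ ╷ │
│↓│ │↱ ↓│   │   │ │   │ │   │ │
│ └─┘ ╷ │ ╶─┴─┐ └─┤ ┌─┴─┴─┬─┘ │
│↳ → ↑│↓│     │   │ │     │   │
│ ┌───┤ └─┬─╴ ├─╴ │ │ ╷ ╷ │ ╷ │
│ │↓ ↰│↓  │   │   │ │ │ │ │ │ │
├─┘ ╷ ╵ ╷ │ ┌─┘ ╷ │ ├─┘ │ ╵ │ │
│↓ ↲│↑ ↲│ │ │   │ │ │   │   │ │
│ ╶─┴───┴─┤ ╵ ╷ ├─┘ │ ╶─┴───┴─┤
│↳ → → → ↓│   │ │   │         │
├───────╴ └───┤ ├───┴───┐ ┌─┐ │
│↓ ← ← ← ↲    │ │       │ │ │ │
│ ┌─╴ ┌───────┤ ├───┐ ╷ │ ╵ │ │
│↓│   │↱ → → ↓│ │↱ Q│ │ │   │ │
│ └───┘ ╶───┐ ╵ ╵ ╷ ╵ │ └───┘ │
│↳ → → ↑    │↳ → ↑│   │       │
└───────────┴─────┴───┴───────┘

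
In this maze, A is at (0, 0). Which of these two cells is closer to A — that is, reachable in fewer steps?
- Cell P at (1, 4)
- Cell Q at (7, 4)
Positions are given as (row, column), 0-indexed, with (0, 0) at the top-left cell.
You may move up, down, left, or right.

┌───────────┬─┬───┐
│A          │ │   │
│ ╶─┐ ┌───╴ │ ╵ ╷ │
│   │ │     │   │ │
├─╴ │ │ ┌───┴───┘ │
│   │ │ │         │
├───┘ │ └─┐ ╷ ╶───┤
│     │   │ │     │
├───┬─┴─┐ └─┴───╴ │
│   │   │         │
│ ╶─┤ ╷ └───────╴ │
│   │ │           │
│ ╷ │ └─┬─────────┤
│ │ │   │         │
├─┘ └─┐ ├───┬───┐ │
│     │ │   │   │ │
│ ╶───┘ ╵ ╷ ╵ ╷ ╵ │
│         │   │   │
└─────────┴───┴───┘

Shortest path A → P at (1, 4): 7 steps
Shortest path A → Q at (7, 4): 31 steps

P is closer (7 steps vs 31 steps).

Path to P:

┌───────────┬─┬───┐
│A → → → → ↓│ │   │
│ ╶─┐ ┌───╴ │ ╵ ╷ │
│   │ │  P ↲│   │ │
├─╴ │ │ ┌───┴───┘ │
│   │ │ │         │
├───┘ │ └─┐ ╷ ╶───┤
│     │   │ │     │
├───┬─┴─┐ └─┴───╴ │
│   │   │         │
│ ╶─┤ ╷ └───────╴ │
│   │ │           │
│ ╷ │ └─┬─────────┤
│ │ │   │         │
├─┘ └─┐ ├───┬───┐ │
│     │ │   │   │ │
│ ╶───┘ ╵ ╷ ╵ ╷ ╵ │
│         │   │   │
└─────────┴───┴───┘

Path to Q:

┌───────────┬─┬───┐
│A → → → → ↓│ │   │
│ ╶─┐ ┌───╴ │ ╵ ╷ │
│   │ │↓ ← ↲│   │ │
├─╴ │ │ ┌───┴───┘ │
│   │ │↓│         │
├───┘ │ └─┐ ╷ ╶───┤
│     │↳ ↓│ │     │
├───┬─┴─┐ └─┴───╴ │
│   │↓ ↰│↳ → → → ↓│
│ ╶─┤ ╷ └───────╴ │
│   │↓│↑ ← ← ← ← ↲│
│ ╷ │ └─┬─────────┤
│ │ │↳ ↓│         │
├─┘ └─┐ ├───┬───┐ │
│     │↓│Q  │   │ │
│ ╶───┘ ╵ ╷ ╵ ╷ ╵ │
│      ↳ ↑│   │   │
└─────────┴───┴───┘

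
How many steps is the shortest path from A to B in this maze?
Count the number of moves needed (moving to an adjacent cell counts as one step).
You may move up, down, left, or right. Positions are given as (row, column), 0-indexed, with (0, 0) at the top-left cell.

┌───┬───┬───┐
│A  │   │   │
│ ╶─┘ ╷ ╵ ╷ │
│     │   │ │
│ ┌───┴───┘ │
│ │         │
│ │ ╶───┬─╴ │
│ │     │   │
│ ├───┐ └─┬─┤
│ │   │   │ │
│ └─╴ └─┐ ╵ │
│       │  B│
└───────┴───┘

Using BFS to find shortest path:
Start: (0, 0), End: (5, 5)
Path found:
(0,0) → (1,0) → (1,1) → (1,2) → (0,2) → (0,3) → (1,3) → (1,4) → (0,4) → (0,5) → (1,5) → (2,5) → (2,4) → (2,3) → (2,2) → (2,1) → (3,1) → (3,2) → (3,3) → (4,3) → (4,4) → (5,4) → (5,5)
Number of steps: 22

Solution:

┌───┬───┬───┐
│A  │↱ ↓│↱ ↓│
│ ╶─┘ ╷ ╵ ╷ │
│↳ → ↑│↳ ↑│↓│
│ ┌───┴───┘ │
│ │↓ ← ← ← ↲│
│ │ ╶───┬─╴ │
│ │↳ → ↓│   │
│ ├───┐ └─┬─┤
│ │   │↳ ↓│ │
│ └─╴ └─┐ ╵ │
│       │↳ B│
└───────┴───┘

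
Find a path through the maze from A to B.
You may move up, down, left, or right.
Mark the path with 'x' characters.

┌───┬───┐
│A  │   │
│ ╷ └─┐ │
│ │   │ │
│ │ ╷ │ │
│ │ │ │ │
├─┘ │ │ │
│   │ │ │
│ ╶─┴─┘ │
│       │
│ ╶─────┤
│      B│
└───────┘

Finding the shortest path through the maze:
Path length: 10 steps
Directions: right → down → down → down → left → down → down → right → right → right

Solution:

┌───┬───┐
│A x│   │
│ ╷ └─┐ │
│ │x  │ │
│ │ ╷ │ │
│ │x│ │ │
├─┘ │ │ │
│x x│ │ │
│ ╶─┴─┘ │
│x      │
│ ╶─────┤
│x x x B│
└───────┘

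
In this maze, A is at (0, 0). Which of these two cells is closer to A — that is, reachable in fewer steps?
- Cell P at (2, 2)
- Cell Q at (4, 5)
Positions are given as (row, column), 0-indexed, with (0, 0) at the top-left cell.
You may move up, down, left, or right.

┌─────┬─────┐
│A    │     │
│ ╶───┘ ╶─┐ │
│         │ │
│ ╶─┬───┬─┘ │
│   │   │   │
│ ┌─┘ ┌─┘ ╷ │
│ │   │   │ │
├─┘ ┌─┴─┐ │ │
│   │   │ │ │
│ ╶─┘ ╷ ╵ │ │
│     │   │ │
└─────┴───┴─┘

Shortest path A → P at (2, 2): 24 steps
Shortest path A → Q at (4, 5): 11 steps

Q is closer (11 steps vs 24 steps).

Path to P:

┌─────┬─────┐
│A    │↱ → ↓│
│ ╶───┘ ╶─┐ │
│↳ → → ↑  │↓│
│ ╶─┬───┬─┘ │
│   │P  │↓ ↲│
│ ┌─┘ ┌─┘ ╷ │
│ │↱ ↑│  ↓│ │
├─┘ ┌─┴─┐ │ │
│↱ ↑│↓ ↰│↓│ │
│ ╶─┘ ╷ ╵ │ │
│↑ ← ↲│↑ ↲│ │
└─────┴───┴─┘

Path to Q:

┌─────┬─────┐
│A    │↱ → ↓│
│ ╶───┘ ╶─┐ │
│↳ → → ↑  │↓│
│ ╶─┬───┬─┘ │
│   │   │  ↓│
│ ┌─┘ ┌─┘ ╷ │
│ │   │   │↓│
├─┘ ┌─┴─┐ │ │
│   │   │ │Q│
│ ╶─┘ ╷ ╵ │ │
│     │   │ │
└─────┴───┴─┘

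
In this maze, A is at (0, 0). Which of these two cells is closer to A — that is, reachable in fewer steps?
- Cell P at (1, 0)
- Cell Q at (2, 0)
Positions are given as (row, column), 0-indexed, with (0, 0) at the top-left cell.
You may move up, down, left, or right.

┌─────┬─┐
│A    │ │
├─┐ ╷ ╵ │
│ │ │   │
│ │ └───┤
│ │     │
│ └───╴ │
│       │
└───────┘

Shortest path A → P at (1, 0): 11 steps
Shortest path A → Q at (2, 0): 10 steps

Q is closer (10 steps vs 11 steps).

Path to P:

┌─────┬─┐
│A ↓  │ │
├─┐ ╷ ╵ │
│P│↓│   │
│ │ └───┤
│↑│↳ → ↓│
│ └───╴ │
│↑ ← ← ↲│
└───────┘

Path to Q:

┌─────┬─┐
│A ↓  │ │
├─┐ ╷ ╵ │
│ │↓│   │
│ │ └───┤
│Q│↳ → ↓│
│ └───╴ │
│↑ ← ← ↲│
└───────┘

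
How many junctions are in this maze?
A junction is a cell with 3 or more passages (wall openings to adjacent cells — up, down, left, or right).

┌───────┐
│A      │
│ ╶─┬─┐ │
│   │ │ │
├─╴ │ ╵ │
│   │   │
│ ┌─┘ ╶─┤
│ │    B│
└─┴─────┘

Checking each cell for number of passages:

Junctions found (3+ passages):
  (2, 2): 3 passages
  (3, 2): 3 passages
Total junctions: 2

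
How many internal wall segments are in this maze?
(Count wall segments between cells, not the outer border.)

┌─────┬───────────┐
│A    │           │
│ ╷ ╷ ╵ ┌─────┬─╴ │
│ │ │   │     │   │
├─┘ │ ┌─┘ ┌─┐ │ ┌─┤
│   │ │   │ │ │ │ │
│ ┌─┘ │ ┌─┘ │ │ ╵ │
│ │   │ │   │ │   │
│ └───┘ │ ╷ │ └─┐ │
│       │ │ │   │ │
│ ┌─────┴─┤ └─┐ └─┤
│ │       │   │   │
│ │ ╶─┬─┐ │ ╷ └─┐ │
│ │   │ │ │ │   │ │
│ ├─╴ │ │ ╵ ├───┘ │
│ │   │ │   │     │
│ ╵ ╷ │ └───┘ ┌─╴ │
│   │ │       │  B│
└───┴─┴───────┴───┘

Counting internal wall segments:
Total internal walls: 64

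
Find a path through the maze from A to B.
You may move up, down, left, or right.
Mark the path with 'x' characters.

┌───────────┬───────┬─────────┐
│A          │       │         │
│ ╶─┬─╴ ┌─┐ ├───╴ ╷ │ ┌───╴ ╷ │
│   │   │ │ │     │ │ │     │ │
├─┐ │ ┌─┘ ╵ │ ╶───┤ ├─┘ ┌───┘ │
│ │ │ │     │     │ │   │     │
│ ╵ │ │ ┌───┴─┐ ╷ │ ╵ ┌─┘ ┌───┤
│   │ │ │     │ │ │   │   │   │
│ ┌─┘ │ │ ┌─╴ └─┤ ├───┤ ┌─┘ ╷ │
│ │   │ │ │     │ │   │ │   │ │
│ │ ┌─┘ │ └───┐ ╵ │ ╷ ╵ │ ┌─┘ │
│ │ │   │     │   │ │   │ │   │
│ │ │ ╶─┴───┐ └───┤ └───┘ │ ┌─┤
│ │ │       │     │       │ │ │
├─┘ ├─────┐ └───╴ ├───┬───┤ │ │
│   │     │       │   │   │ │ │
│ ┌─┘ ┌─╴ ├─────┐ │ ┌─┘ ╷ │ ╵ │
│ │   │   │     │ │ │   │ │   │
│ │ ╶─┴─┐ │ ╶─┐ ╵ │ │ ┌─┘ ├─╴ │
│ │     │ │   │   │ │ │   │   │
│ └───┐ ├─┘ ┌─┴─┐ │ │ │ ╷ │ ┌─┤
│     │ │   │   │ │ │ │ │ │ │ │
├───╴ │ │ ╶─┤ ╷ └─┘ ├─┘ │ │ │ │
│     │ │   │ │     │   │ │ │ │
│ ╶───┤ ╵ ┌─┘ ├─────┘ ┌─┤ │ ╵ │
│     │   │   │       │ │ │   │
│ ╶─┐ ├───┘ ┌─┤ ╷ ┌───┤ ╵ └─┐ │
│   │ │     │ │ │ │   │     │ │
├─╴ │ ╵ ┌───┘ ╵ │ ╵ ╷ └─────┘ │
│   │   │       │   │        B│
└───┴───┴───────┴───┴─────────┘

Finding the shortest path through the maze:
Path length: 92 steps
Directions: right → right → right → right → right → down → down → left → left → down → down → down → left → down → right → right → right → down → right → right → right → up → left → left → up → left → left → up → up → right → right → down → right → down → right → up → up → up → left → left → up → right → right → up → right → down → down → down → right → up → right → up → right → right → up → right → down → down → left → left → down → left → down → down → left → up → left → down → down → right → right → right → up → up → right → up → right → down → down → left → down → down → down → right → down → left → down → down → down → right → down → down

Solution:

┌───────────┬───────┬─────────┐
│A x x x x x│    x x│      x x│
│ ╶─┬─╴ ┌─┐ ├───╴ ╷ │ ┌───╴ ╷ │
│   │   │ │x│x x x│x│ │x x x│x│
├─┐ │ ┌─┘ ╵ │ ╶───┤ ├─┘ ┌───┘ │
│ │ │ │x x x│x x x│x│x x│x x x│
│ ╵ │ │ ┌───┴─┐ ╷ │ ╵ ┌─┘ ┌───┤
│   │ │x│x x x│ │x│x x│x x│x x│
│ ┌─┘ │ │ ┌─╴ └─┤ ├───┤ ┌─┘ ╷ │
│ │   │x│x│  x x│x│x x│x│x x│x│
│ │ ┌─┘ │ └───┐ ╵ │ ╷ ╵ │ ┌─┘ │
│ │ │x x│x x x│x x│x│x x│x│x x│
│ │ │ ╶─┴───┐ └───┤ └───┘ │ ┌─┤
│ │ │x x x x│x x x│x x x x│x│ │
├─┘ ├─────┐ └───╴ ├───┬───┤ │ │
│   │     │x x x x│   │   │x│ │
│ ┌─┘ ┌─╴ ├─────┐ │ ┌─┘ ╷ │ ╵ │
│ │   │   │     │ │ │   │ │x x│
│ │ ╶─┴─┐ │ ╶─┐ ╵ │ │ ┌─┘ ├─╴ │
│ │     │ │   │   │ │ │   │x x│
│ └───┐ ├─┘ ┌─┴─┐ │ │ │ ╷ │ ┌─┤
│     │ │   │   │ │ │ │ │ │x│ │
├───╴ │ │ ╶─┤ ╷ └─┘ ├─┘ │ │ │ │
│     │ │   │ │     │   │ │x│ │
│ ╶───┤ ╵ ┌─┘ ├─────┘ ┌─┤ │ ╵ │
│     │   │   │       │ │ │x x│
│ ╶─┐ ├───┘ ┌─┤ ╷ ┌───┤ ╵ └─┐ │
│   │ │     │ │ │ │   │     │x│
├─╴ │ ╵ ┌───┘ ╵ │ ╵ ╷ └─────┘ │
│   │   │       │   │        B│
└───┴───┴───────┴───┴─────────┘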